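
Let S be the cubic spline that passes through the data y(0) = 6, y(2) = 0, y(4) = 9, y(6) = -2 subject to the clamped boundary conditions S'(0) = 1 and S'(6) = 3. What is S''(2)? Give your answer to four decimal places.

12.6667

With σ_i denoting the second derivative at x_i, h_i = 2, 2, 2, and Δ_i = (y_(i+1) − y_i)/h_i = -3, 9/2, -11/2:
  2·σ_0 + 8·σ_1 + 2·σ_2 = 6(Δ_1 - Δ_0) = 45
  2·σ_1 + 8·σ_2 + 2·σ_3 = 6(Δ_2 - Δ_1) = -60
Clamped end conditions give two more equations: 2h_0·σ_0 + h_0·σ_1 = 6(Δ_0 - S'(0)) = -24 and h_2·σ_2 + 2h_2·σ_3 = 6(S'(6) - Δ_2) = 51.
Solving the tridiagonal system: σ_0 = -37/3, σ_1 = 38/3, σ_2 = -95/6, σ_3 = 62/3.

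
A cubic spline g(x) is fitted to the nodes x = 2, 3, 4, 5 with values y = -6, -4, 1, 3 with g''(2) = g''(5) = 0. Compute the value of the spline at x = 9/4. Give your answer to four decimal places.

-5.7344

With M_i denoting the second derivative at x_i, h_i = 1, 1, 1, and Δ_i = (y_(i+1) − y_i)/h_i = 2, 5, 2:
  1·M_0 + 4·M_1 + 1·M_2 = 6(Δ_1 - Δ_0) = 18
  1·M_1 + 4·M_2 + 1·M_3 = 6(Δ_2 - Δ_1) = -18
Natural end conditions: M_0 = M_3 = 0.
Forward elimination and back-substitution give M_0 = 0, M_1 = 6, M_2 = -6, M_3 = 0.
On [2, 3], g(x) = -6 + 1·(x - 2) + 0·(x - 2)² + 1·(x - 2)³.
With (x - 2) = 1/4: g(9/4) = -367/64.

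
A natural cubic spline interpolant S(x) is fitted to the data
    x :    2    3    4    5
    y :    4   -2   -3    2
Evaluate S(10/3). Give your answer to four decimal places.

-3.0543

Write σ_i for S''(x_i). With h_i = 1, 1, 1 and divided differences Δ_i = -6, -1, 5, the continuity of S' gives the tridiagonal system
  1·σ_0 + 4·σ_1 + 1·σ_2 = 6(Δ_1 - Δ_0) = 30
  1·σ_1 + 4·σ_2 + 1·σ_3 = 6(Δ_2 - Δ_1) = 36
Natural end conditions: σ_0 = σ_3 = 0.
Hence σ_0 = 0, σ_1 = 28/5, σ_2 = 38/5, σ_3 = 0.
On [3, 4], S(x) = -2 - 62/15·(x - 3) + 14/5·(x - 3)² + 1/3·(x - 3)³.
With (x - 3) = 1/3: S(10/3) = -1237/405.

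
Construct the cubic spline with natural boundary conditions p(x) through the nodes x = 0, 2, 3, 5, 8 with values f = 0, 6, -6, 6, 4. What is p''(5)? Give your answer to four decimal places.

Let σ_i = p''(x_i). Step sizes h_i = 2, 1, 2, 3; slopes of the chords Δ_i = (y_(i+1) - y_i)/h_i = 3, -12, 6, -2/3.
  2·σ_0 + 6·σ_1 + 1·σ_2 = 6(Δ_1 - Δ_0) = -90
  1·σ_1 + 6·σ_2 + 2·σ_3 = 6(Δ_2 - Δ_1) = 108
  2·σ_2 + 10·σ_3 + 3·σ_4 = 6(Δ_3 - Δ_2) = -40
Natural end conditions: σ_0 = σ_4 = 0.
Solving the tridiagonal system: σ_0 = 0, σ_1 = -3100/163, σ_2 = 3930/163, σ_3 = -1438/163, σ_4 = 0.

-8.8221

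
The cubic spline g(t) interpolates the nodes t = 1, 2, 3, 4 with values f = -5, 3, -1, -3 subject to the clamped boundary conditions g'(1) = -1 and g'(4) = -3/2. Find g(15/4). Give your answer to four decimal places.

-2.7234

Put M_i = g'' at the i-th knot. Here h = (1, 1, 1) and Δ = (8, -4, -2), so the interior equations h_(i-1)·M_(i-1) + 2(h_(i-1)+h_i)·M_i + h_i·M_(i+1) = 6(Δ_i − Δ_(i-1)) read
  1·M_0 + 4·M_1 + 1·M_2 = 6(Δ_1 - Δ_0) = -72
  1·M_1 + 4·M_2 + 1·M_3 = 6(Δ_2 - Δ_1) = 12
Clamped end conditions give two more equations: 2h_0·M_0 + h_0·M_1 = 6(Δ_0 - g'(1)) = 54 and h_2·M_2 + 2h_2·M_3 = 6(g'(4) - Δ_2) = 3.
Forward elimination and back-substitution give M_0 = 643/15, M_1 = -476/15, M_2 = 181/15, M_3 = -68/15.
On [3, 4], g(t) = -1 - 79/15·(t - 3) + 181/30·(t - 3)² - 83/30·(t - 3)³.
With (t - 3) = 3/4: g(15/4) = -1743/640.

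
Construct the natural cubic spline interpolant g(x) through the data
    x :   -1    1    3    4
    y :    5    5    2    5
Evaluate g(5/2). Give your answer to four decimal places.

1.9702

Put M_i = g'' at the i-th knot. Here h = (2, 2, 1) and Δ = (0, -3/2, 3), so the interior equations h_(i-1)·M_(i-1) + 2(h_(i-1)+h_i)·M_i + h_i·M_(i+1) = 6(Δ_i − Δ_(i-1)) read
  2·M_0 + 8·M_1 + 2·M_2 = 6(Δ_1 - Δ_0) = -9
  2·M_1 + 6·M_2 + 1·M_3 = 6(Δ_2 - Δ_1) = 27
Natural end conditions: M_0 = M_3 = 0.
Forward elimination and back-substitution give M_0 = 0, M_1 = -27/11, M_2 = 117/22, M_3 = 0.
On [1, 3], g(x) = 5 - 18/11·(x - 1) - 27/22·(x - 1)² + 57/88·(x - 1)³.
With (x - 1) = 3/2: g(5/2) = 1387/704.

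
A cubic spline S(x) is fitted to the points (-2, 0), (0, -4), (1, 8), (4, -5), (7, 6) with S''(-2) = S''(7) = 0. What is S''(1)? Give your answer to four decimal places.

Write σ_i for S''(x_i). With h_i = 2, 1, 3, 3 and divided differences Δ_i = -2, 12, -13/3, 11/3, the continuity of S' gives the tridiagonal system
  2·σ_0 + 6·σ_1 + 1·σ_2 = 6(Δ_1 - Δ_0) = 84
  1·σ_1 + 8·σ_2 + 3·σ_3 = 6(Δ_2 - Δ_1) = -98
  3·σ_2 + 12·σ_3 + 3·σ_4 = 6(Δ_3 - Δ_2) = 48
Natural end conditions: σ_0 = σ_4 = 0.
Forward elimination and back-substitution give σ_0 = 0, σ_1 = 1438/85, σ_2 = -1488/85, σ_3 = 712/85, σ_4 = 0.

-17.5059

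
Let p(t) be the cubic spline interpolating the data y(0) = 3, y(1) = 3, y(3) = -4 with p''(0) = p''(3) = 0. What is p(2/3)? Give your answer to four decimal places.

Let M_i = p''(x_i). Step sizes h_i = 1, 2; slopes of the chords Δ_i = (y_(i+1) - y_i)/h_i = 0, -7/2.
  1·M_0 + 6·M_1 + 2·M_2 = 6(Δ_1 - Δ_0) = -21
Natural end conditions: M_0 = M_2 = 0.
Solving the tridiagonal system: M_0 = 0, M_1 = -7/2, M_2 = 0.
On [0, 1], p(t) = 3 + 7/12·t + 0·t² - 7/12·t³.
With t = 2/3: p(2/3) = 521/162.

3.2160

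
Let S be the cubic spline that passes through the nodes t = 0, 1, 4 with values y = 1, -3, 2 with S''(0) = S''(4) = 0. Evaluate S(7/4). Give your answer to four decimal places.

Put m_i = S'' at the i-th knot. Here h = (1, 3) and Δ = (-4, 5/3), so the interior equations h_(i-1)·m_(i-1) + 2(h_(i-1)+h_i)·m_i + h_i·m_(i+1) = 6(Δ_i − Δ_(i-1)) read
  1·m_0 + 8·m_1 + 3·m_2 = 6(Δ_1 - Δ_0) = 34
Natural end conditions: m_0 = m_2 = 0.
Hence m_0 = 0, m_1 = 17/4, m_2 = 0.
On [1, 4], S(t) = -3 - 31/12·(t - 1) + 17/8·(t - 1)² - 17/72·(t - 1)³.
With (t - 1) = 3/4: S(7/4) = -1967/512.

-3.8418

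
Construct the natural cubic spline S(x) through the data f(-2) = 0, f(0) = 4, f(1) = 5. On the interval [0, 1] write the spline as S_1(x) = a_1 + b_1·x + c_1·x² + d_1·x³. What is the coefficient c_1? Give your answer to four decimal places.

-0.5000

With M_i denoting the second derivative at x_i, h_i = 2, 1, and Δ_i = (y_(i+1) − y_i)/h_i = 2, 1:
  2·M_0 + 6·M_1 + 1·M_2 = 6(Δ_1 - Δ_0) = -6
Natural end conditions: M_0 = M_2 = 0.
Hence M_0 = 0, M_1 = -1, M_2 = 0.
On [0, 1], with S_1(x) = a_1 + b_1·x + c_1·x² + d_1·x³: c_1 = M_1/2 = -1/2, d_1 = (M_2 - M_1)/(6h_1) = 1/6, b_1 = Δ_1 - h_1(2M_1 + M_2)/6 = 4/3.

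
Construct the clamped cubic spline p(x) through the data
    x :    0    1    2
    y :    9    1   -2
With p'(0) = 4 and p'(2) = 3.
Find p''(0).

-44

Write M_i for p''(x_i). With h_i = 1, 1 and divided differences Δ_i = -8, -3, the continuity of p' gives the tridiagonal system
  1·M_0 + 4·M_1 + 1·M_2 = 6(Δ_1 - Δ_0) = 30
Clamped end conditions give two more equations: 2h_0·M_0 + h_0·M_1 = 6(Δ_0 - p'(0)) = -72 and h_1·M_1 + 2h_1·M_2 = 6(p'(2) - Δ_1) = 36.
Forward elimination and back-substitution give M_0 = -44, M_1 = 16, M_2 = 10.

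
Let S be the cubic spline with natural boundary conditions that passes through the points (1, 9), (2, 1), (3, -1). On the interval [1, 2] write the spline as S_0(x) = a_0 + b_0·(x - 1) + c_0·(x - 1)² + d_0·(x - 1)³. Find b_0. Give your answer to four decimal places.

Write m_i for S''(x_i). With h_i = 1, 1 and divided differences Δ_i = -8, -2, the continuity of S' gives the tridiagonal system
  1·m_0 + 4·m_1 + 1·m_2 = 6(Δ_1 - Δ_0) = 36
Natural end conditions: m_0 = m_2 = 0.
Hence m_0 = 0, m_1 = 9, m_2 = 0.
On [1, 2], with S_0(x) = a_0 + b_0·(x - 1) + c_0·(x - 1)² + d_0·(x - 1)³: c_0 = m_0/2 = 0, d_0 = (m_1 - m_0)/(6h_0) = 3/2, b_0 = Δ_0 - h_0(2m_0 + m_1)/6 = -19/2.

-9.5000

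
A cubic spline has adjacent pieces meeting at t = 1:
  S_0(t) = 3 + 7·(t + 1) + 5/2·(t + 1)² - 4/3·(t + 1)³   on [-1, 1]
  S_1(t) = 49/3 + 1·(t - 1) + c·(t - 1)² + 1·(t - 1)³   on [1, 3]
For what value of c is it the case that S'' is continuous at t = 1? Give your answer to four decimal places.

-5.5000

S_0''(t) = 5 - 8·(t + 1), so S_0''(1) = -11. On the right, S_1''(1) = 2c, so c = -11/2.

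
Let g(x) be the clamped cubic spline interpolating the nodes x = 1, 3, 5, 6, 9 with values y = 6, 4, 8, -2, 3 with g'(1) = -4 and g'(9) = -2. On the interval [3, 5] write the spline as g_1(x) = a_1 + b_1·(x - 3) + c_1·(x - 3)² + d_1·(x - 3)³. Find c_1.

Let M_i = g''(x_i). Step sizes h_i = 2, 2, 1, 3; slopes of the chords Δ_i = (y_(i+1) - y_i)/h_i = -1, 2, -10, 5/3.
  2·M_0 + 8·M_1 + 2·M_2 = 6(Δ_1 - Δ_0) = 18
  2·M_1 + 6·M_2 + 1·M_3 = 6(Δ_2 - Δ_1) = -72
  1·M_2 + 8·M_3 + 3·M_4 = 6(Δ_3 - Δ_2) = 70
Clamped end conditions give two more equations: 2h_0·M_0 + h_0·M_1 = 6(Δ_0 - g'(1)) = 18 and h_3·M_3 + 2h_3·M_4 = 6(g'(9) - Δ_3) = -22.
Hence M_0 = 3/2, M_1 = 6, M_2 = -33/2, M_3 = 15, M_4 = -67/6.
On [3, 5], with g_1(x) = a_1 + b_1·(x - 3) + c_1·(x - 3)² + d_1·(x - 3)³: c_1 = M_1/2 = 3, d_1 = (M_2 - M_1)/(6h_1) = -15/8, b_1 = Δ_1 - h_1(2M_1 + M_2)/6 = 7/2.

3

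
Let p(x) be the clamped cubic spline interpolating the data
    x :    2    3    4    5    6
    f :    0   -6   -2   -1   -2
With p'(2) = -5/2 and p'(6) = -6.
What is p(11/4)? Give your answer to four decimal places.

-4.9122

Write m_i for p''(x_i). With h_i = 1, 1, 1, 1 and divided differences Δ_i = -6, 4, 1, -1, the continuity of p' gives the tridiagonal system
  1·m_0 + 4·m_1 + 1·m_2 = 6(Δ_1 - Δ_0) = 60
  1·m_1 + 4·m_2 + 1·m_3 = 6(Δ_2 - Δ_1) = -18
  1·m_2 + 4·m_3 + 1·m_4 = 6(Δ_3 - Δ_2) = -12
Clamped end conditions give two more equations: 2h_0·m_0 + h_0·m_1 = 6(Δ_0 - p'(2)) = -21 and h_3·m_3 + 2h_3·m_4 = 6(p'(6) - Δ_3) = -30.
Forward elimination and back-substitution give m_0 = -1243/56, m_1 = 655/28, m_2 = -91/8, m_3 = 115/28, m_4 = -955/56.
On [2, 3], p(x) = 0 - 5/2·(x - 2) - 1243/112·(x - 2)² + 851/112·(x - 2)³.
With (x - 2) = 3/4: p(11/4) = -35211/7168.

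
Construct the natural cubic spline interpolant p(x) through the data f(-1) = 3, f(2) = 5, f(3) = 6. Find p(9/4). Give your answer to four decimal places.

5.2363

With σ_i denoting the second derivative at x_i, h_i = 3, 1, and Δ_i = (y_(i+1) − y_i)/h_i = 2/3, 1:
  3·σ_0 + 8·σ_1 + 1·σ_2 = 6(Δ_1 - Δ_0) = 2
Natural end conditions: σ_0 = σ_2 = 0.
Solving: σ_0 = 0, σ_1 = 1/4, σ_2 = 0.
On [2, 3], p(x) = 5 + 11/12·(x - 2) + 1/8·(x - 2)² - 1/24·(x - 2)³.
With (x - 2) = 1/4: p(9/4) = 2681/512.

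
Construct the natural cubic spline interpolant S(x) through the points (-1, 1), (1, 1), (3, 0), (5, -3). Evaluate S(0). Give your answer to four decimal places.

Let m_i = S''(x_i). Step sizes h_i = 2, 2, 2; slopes of the chords Δ_i = (y_(i+1) - y_i)/h_i = 0, -1/2, -3/2.
  2·m_0 + 8·m_1 + 2·m_2 = 6(Δ_1 - Δ_0) = -3
  2·m_1 + 8·m_2 + 2·m_3 = 6(Δ_2 - Δ_1) = -6
Natural end conditions: m_0 = m_3 = 0.
Hence m_0 = 0, m_1 = -1/5, m_2 = -7/10, m_3 = 0.
On [-1, 1], S(x) = 1 + 1/15·(x + 1) + 0·(x + 1)² - 1/60·(x + 1)³.
With (x + 1) = 1: S(0) = 21/20.

1.0500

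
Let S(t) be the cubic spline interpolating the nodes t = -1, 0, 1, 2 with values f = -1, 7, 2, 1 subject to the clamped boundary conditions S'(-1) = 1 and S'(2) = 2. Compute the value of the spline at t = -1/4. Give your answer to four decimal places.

5.3094

Write σ_i for S''(x_i). With h_i = 1, 1, 1 and divided differences Δ_i = 8, -5, -1, the continuity of S' gives the tridiagonal system
  1·σ_0 + 4·σ_1 + 1·σ_2 = 6(Δ_1 - Δ_0) = -78
  1·σ_1 + 4·σ_2 + 1·σ_3 = 6(Δ_2 - Δ_1) = 24
Clamped end conditions give two more equations: 2h_0·σ_0 + h_0·σ_1 = 6(Δ_0 - S'(-1)) = 42 and h_2·σ_2 + 2h_2·σ_3 = 6(S'(2) - Δ_2) = 18.
Solving the tridiagonal system: σ_0 = 556/15, σ_1 = -482/15, σ_2 = 202/15, σ_3 = 34/15.
On [-1, 0], S(t) = -1 + 1·(t + 1) + 278/15·(t + 1)² - 173/15·(t + 1)³.
With (t + 1) = 3/4: S(-1/4) = 1699/320.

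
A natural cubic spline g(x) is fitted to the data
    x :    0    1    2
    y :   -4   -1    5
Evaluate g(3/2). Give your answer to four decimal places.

Put σ_i = g'' at the i-th knot. Here h = (1, 1) and Δ = (3, 6), so the interior equations h_(i-1)·σ_(i-1) + 2(h_(i-1)+h_i)·σ_i + h_i·σ_(i+1) = 6(Δ_i − Δ_(i-1)) read
  1·σ_0 + 4·σ_1 + 1·σ_2 = 6(Δ_1 - Δ_0) = 18
Natural end conditions: σ_0 = σ_2 = 0.
Solving: σ_0 = 0, σ_1 = 9/2, σ_2 = 0.
On [1, 2], g(x) = -1 + 9/2·(x - 1) + 9/4·(x - 1)² - 3/4·(x - 1)³.
With (x - 1) = 1/2: g(3/2) = 55/32.

1.7188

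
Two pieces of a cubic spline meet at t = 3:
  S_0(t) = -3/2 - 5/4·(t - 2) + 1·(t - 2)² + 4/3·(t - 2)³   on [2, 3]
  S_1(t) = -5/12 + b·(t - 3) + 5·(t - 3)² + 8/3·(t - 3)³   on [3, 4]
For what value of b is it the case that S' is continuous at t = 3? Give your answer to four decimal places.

S_0'(t) = -5/4 + 2·(t - 2) + 4·(t - 2)², so S_0'(3) = 19/4. On the right, S_1'(3) = b, so b = 19/4.

4.7500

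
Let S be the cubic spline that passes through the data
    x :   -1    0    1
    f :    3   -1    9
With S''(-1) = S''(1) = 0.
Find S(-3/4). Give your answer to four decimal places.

1.1797

With M_i denoting the second derivative at x_i, h_i = 1, 1, and Δ_i = (y_(i+1) − y_i)/h_i = -4, 10:
  1·M_0 + 4·M_1 + 1·M_2 = 6(Δ_1 - Δ_0) = 84
Natural end conditions: M_0 = M_2 = 0.
Forward elimination and back-substitution give M_0 = 0, M_1 = 21, M_2 = 0.
On [-1, 0], S(x) = 3 - 15/2·(x + 1) + 0·(x + 1)² + 7/2·(x + 1)³.
With (x + 1) = 1/4: S(-3/4) = 151/128.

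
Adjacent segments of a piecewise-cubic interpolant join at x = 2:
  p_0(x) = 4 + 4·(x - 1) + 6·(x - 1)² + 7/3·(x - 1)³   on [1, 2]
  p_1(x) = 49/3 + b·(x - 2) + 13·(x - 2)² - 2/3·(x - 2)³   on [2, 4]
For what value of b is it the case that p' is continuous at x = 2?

23

p_0'(x) = 4 + 12·(x - 1) + 7·(x - 1)², so p_0'(2) = 23. On the right, p_1'(2) = b, so b = 23.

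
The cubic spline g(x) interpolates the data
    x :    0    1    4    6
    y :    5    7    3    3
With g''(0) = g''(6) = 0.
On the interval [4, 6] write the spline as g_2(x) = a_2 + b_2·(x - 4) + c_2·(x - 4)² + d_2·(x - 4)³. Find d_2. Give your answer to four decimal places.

-0.1455

Write m_i for g''(x_i). With h_i = 1, 3, 2 and divided differences Δ_i = 2, -4/3, 0, the continuity of g' gives the tridiagonal system
  1·m_0 + 8·m_1 + 3·m_2 = 6(Δ_1 - Δ_0) = -20
  3·m_1 + 10·m_2 + 2·m_3 = 6(Δ_2 - Δ_1) = 8
Natural end conditions: m_0 = m_3 = 0.
Forward elimination and back-substitution give m_0 = 0, m_1 = -224/71, m_2 = 124/71, m_3 = 0.
On [4, 6], with g_2(x) = a_2 + b_2·(x - 4) + c_2·(x - 4)² + d_2·(x - 4)³: c_2 = m_2/2 = 62/71, d_2 = (m_3 - m_2)/(6h_2) = -31/213, b_2 = Δ_2 - h_2(2m_2 + m_3)/6 = -248/213.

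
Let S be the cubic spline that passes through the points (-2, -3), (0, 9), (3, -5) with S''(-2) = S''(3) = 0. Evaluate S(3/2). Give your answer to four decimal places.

5.6000

Write M_i for S''(x_i). With h_i = 2, 3 and divided differences Δ_i = 6, -14/3, the continuity of S' gives the tridiagonal system
  2·M_0 + 10·M_1 + 3·M_2 = 6(Δ_1 - Δ_0) = -64
Natural end conditions: M_0 = M_2 = 0.
Forward elimination and back-substitution give M_0 = 0, M_1 = -32/5, M_2 = 0.
On [0, 3], S(x) = 9 + 26/15·x - 16/5·x² + 16/45·x³.
With x = 3/2: S(3/2) = 28/5.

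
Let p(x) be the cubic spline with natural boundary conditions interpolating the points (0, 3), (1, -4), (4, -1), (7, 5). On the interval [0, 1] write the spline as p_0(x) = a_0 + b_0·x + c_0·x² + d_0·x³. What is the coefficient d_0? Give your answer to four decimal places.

Let m_i = p''(x_i). Step sizes h_i = 1, 3, 3; slopes of the chords Δ_i = (y_(i+1) - y_i)/h_i = -7, 1, 2.
  1·m_0 + 8·m_1 + 3·m_2 = 6(Δ_1 - Δ_0) = 48
  3·m_1 + 12·m_2 + 3·m_3 = 6(Δ_2 - Δ_1) = 6
Natural end conditions: m_0 = m_3 = 0.
Forward elimination and back-substitution give m_0 = 0, m_1 = 186/29, m_2 = -32/29, m_3 = 0.
On [0, 1], with p_0(x) = a_0 + b_0·x + c_0·x² + d_0·x³: c_0 = m_0/2 = 0, d_0 = (m_1 - m_0)/(6h_0) = 31/29, b_0 = Δ_0 - h_0(2m_0 + m_1)/6 = -234/29.

1.0690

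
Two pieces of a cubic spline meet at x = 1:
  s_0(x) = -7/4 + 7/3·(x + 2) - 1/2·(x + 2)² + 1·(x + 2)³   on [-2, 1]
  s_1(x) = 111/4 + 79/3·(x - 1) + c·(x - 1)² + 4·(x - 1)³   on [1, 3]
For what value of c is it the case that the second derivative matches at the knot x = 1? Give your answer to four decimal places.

8.5000

s_0''(x) = -1 + 6·(x + 2), so s_0''(1) = 17. On the right, s_1''(1) = 2c, so c = 17/2.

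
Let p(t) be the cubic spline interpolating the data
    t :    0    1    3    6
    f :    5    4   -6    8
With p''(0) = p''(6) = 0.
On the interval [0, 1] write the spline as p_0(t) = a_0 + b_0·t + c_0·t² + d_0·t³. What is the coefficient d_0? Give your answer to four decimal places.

Write M_i for p''(x_i). With h_i = 1, 2, 3 and divided differences Δ_i = -1, -5, 14/3, the continuity of p' gives the tridiagonal system
  1·M_0 + 6·M_1 + 2·M_2 = 6(Δ_1 - Δ_0) = -24
  2·M_1 + 10·M_2 + 3·M_3 = 6(Δ_2 - Δ_1) = 58
Natural end conditions: M_0 = M_3 = 0.
Solving: M_0 = 0, M_1 = -89/14, M_2 = 99/14, M_3 = 0.
On [0, 1], with p_0(t) = a_0 + b_0·t + c_0·t² + d_0·t³: c_0 = M_0/2 = 0, d_0 = (M_1 - M_0)/(6h_0) = -89/84, b_0 = Δ_0 - h_0(2M_0 + M_1)/6 = 5/84.

-1.0595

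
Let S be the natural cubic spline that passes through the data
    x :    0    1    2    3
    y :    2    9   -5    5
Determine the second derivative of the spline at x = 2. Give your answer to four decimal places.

Write σ_i for S''(x_i). With h_i = 1, 1, 1 and divided differences Δ_i = 7, -14, 10, the continuity of S' gives the tridiagonal system
  1·σ_0 + 4·σ_1 + 1·σ_2 = 6(Δ_1 - Δ_0) = -126
  1·σ_1 + 4·σ_2 + 1·σ_3 = 6(Δ_2 - Δ_1) = 144
Natural end conditions: σ_0 = σ_3 = 0.
Forward elimination and back-substitution give σ_0 = 0, σ_1 = -216/5, σ_2 = 234/5, σ_3 = 0.

46.8000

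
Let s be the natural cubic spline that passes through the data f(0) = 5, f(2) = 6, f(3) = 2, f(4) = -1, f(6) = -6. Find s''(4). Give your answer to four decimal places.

With m_i denoting the second derivative at x_i, h_i = 2, 1, 1, 2, and Δ_i = (y_(i+1) − y_i)/h_i = 1/2, -4, -3, -5/2:
  2·m_0 + 6·m_1 + 1·m_2 = 6(Δ_1 - Δ_0) = -27
  1·m_1 + 4·m_2 + 1·m_3 = 6(Δ_2 - Δ_1) = 6
  1·m_2 + 6·m_3 + 2·m_4 = 6(Δ_3 - Δ_2) = 3
Natural end conditions: m_0 = m_4 = 0.
Solving: m_0 = 0, m_1 = -109/22, m_2 = 30/11, m_3 = 1/22, m_4 = 0.

0.0455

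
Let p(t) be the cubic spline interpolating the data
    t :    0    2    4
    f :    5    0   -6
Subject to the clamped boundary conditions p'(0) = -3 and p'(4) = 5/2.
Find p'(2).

-4

With σ_i denoting the second derivative at x_i, h_i = 2, 2, and Δ_i = (y_(i+1) − y_i)/h_i = -5/2, -3:
  2·σ_0 + 8·σ_1 + 2·σ_2 = 6(Δ_1 - Δ_0) = -3
Clamped end conditions give two more equations: 2h_0·σ_0 + h_0·σ_1 = 6(Δ_0 - p'(0)) = 3 and h_1·σ_1 + 2h_1·σ_2 = 6(p'(4) - Δ_1) = 33.
Forward elimination and back-substitution give σ_0 = 5/2, σ_1 = -7/2, σ_2 = 10.
On [2, 4], p'(t) = b_1 + 2c_1·(t - 2) + 3d_1·(t - 2)² with b_1 = Δ_1 - h_1(2σ_1 + σ_2)/6 = -4, c_1 = σ_1/2 = -7/4, d_1 = (σ_2 - σ_1)/(6h_1) = 9/8. So p'(2) = -4.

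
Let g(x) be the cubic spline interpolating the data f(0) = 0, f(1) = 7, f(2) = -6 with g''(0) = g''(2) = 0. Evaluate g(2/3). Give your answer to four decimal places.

With m_i denoting the second derivative at x_i, h_i = 1, 1, and Δ_i = (y_(i+1) − y_i)/h_i = 7, -13:
  1·m_0 + 4·m_1 + 1·m_2 = 6(Δ_1 - Δ_0) = -120
Natural end conditions: m_0 = m_2 = 0.
Solving the tridiagonal system: m_0 = 0, m_1 = -30, m_2 = 0.
On [0, 1], g(x) = 0 + 12·x + 0·x² - 5·x³.
With x = 2/3: g(2/3) = 176/27.

6.5185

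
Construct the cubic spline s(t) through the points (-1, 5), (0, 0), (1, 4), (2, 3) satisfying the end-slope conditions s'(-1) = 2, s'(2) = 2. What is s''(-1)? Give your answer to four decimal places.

Put M_i = s'' at the i-th knot. Here h = (1, 1, 1) and Δ = (-5, 4, -1), so the interior equations h_(i-1)·M_(i-1) + 2(h_(i-1)+h_i)·M_i + h_i·M_(i+1) = 6(Δ_i − Δ_(i-1)) read
  1·M_0 + 4·M_1 + 1·M_2 = 6(Δ_1 - Δ_0) = 54
  1·M_1 + 4·M_2 + 1·M_3 = 6(Δ_2 - Δ_1) = -30
Clamped end conditions give two more equations: 2h_0·M_0 + h_0·M_1 = 6(Δ_0 - s'(-1)) = -42 and h_2·M_2 + 2h_2·M_3 = 6(s'(2) - Δ_2) = 18.
Solving the tridiagonal system: M_0 = -172/5, M_1 = 134/5, M_2 = -94/5, M_3 = 92/5.

-34.4000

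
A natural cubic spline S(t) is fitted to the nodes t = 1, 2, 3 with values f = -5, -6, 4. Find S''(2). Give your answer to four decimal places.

16.5000

Put M_i = S'' at the i-th knot. Here h = (1, 1) and Δ = (-1, 10), so the interior equations h_(i-1)·M_(i-1) + 2(h_(i-1)+h_i)·M_i + h_i·M_(i+1) = 6(Δ_i − Δ_(i-1)) read
  1·M_0 + 4·M_1 + 1·M_2 = 6(Δ_1 - Δ_0) = 66
Natural end conditions: M_0 = M_2 = 0.
Solving: M_0 = 0, M_1 = 33/2, M_2 = 0.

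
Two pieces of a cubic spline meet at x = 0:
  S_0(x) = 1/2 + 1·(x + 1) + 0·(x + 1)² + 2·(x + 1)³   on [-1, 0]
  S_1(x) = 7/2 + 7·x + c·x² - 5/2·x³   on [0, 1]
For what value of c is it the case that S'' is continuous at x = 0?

S_0''(x) = 0 + 12·(x + 1), so S_0''(0) = 12. On the right, S_1''(0) = 2c, so c = 6.

6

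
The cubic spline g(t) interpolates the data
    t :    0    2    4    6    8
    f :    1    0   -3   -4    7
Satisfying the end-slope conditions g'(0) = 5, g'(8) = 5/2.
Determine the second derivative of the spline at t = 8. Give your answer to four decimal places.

-7.9196

Write M_i for g''(x_i). With h_i = 2, 2, 2, 2 and divided differences Δ_i = -1/2, -3/2, -1/2, 11/2, the continuity of g' gives the tridiagonal system
  2·M_0 + 8·M_1 + 2·M_2 = 6(Δ_1 - Δ_0) = -6
  2·M_1 + 8·M_2 + 2·M_3 = 6(Δ_2 - Δ_1) = 6
  2·M_2 + 8·M_3 + 2·M_4 = 6(Δ_3 - Δ_2) = 36
Clamped end conditions give two more equations: 2h_0·M_0 + h_0·M_1 = 6(Δ_0 - g'(0)) = -33 and h_3·M_3 + 2h_3·M_4 = 6(g'(8) - Δ_3) = -18.
Hence M_0 = -1031/112, M_1 = 107/56, M_2 = -23/16, M_3 = 383/56, M_4 = -887/112.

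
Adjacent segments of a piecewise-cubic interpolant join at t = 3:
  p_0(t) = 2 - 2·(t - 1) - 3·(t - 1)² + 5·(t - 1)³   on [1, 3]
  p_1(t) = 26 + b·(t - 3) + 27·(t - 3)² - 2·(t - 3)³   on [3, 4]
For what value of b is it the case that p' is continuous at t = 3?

46

p_0'(t) = -2 - 6·(t - 1) + 15·(t - 1)², so p_0'(3) = 46. On the right, p_1'(3) = b, so b = 46.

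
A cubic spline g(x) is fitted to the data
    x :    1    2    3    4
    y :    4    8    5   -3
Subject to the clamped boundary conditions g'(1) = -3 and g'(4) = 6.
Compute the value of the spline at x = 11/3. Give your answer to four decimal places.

-2.6148

Write m_i for g''(x_i). With h_i = 1, 1, 1 and divided differences Δ_i = 4, -3, -8, the continuity of g' gives the tridiagonal system
  1·m_0 + 4·m_1 + 1·m_2 = 6(Δ_1 - Δ_0) = -42
  1·m_1 + 4·m_2 + 1·m_3 = 6(Δ_2 - Δ_1) = -30
Clamped end conditions give two more equations: 2h_0·m_0 + h_0·m_1 = 6(Δ_0 - g'(1)) = 42 and h_2·m_2 + 2h_2·m_3 = 6(g'(4) - Δ_2) = 84.
Hence m_0 = 138/5, m_1 = -66/5, m_2 = -84/5, m_3 = 252/5.
On [3, 4], g(x) = 5 - 54/5·(x - 3) - 42/5·(x - 3)² + 56/5·(x - 3)³.
With (x - 3) = 2/3: g(11/3) = -353/135.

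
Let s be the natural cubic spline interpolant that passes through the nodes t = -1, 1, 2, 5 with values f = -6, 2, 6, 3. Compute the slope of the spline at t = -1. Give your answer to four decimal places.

3.7872

With M_i denoting the second derivative at x_i, h_i = 2, 1, 3, and Δ_i = (y_(i+1) − y_i)/h_i = 4, 4, -1:
  2·M_0 + 6·M_1 + 1·M_2 = 6(Δ_1 - Δ_0) = 0
  1·M_1 + 8·M_2 + 3·M_3 = 6(Δ_2 - Δ_1) = -30
Natural end conditions: M_0 = M_3 = 0.
Solving the tridiagonal system: M_0 = 0, M_1 = 30/47, M_2 = -180/47, M_3 = 0.
On [-1, 1], s'(t) = b_0 + 2c_0·(t + 1) + 3d_0·(t + 1)² with b_0 = Δ_0 - h_0(2M_0 + M_1)/6 = 178/47, c_0 = M_0/2 = 0, d_0 = (M_1 - M_0)/(6h_0) = 5/94. So s'(-1) = 178/47.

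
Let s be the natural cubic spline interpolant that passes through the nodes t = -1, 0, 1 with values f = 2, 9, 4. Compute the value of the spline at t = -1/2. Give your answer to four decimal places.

With m_i denoting the second derivative at x_i, h_i = 1, 1, and Δ_i = (y_(i+1) − y_i)/h_i = 7, -5:
  1·m_0 + 4·m_1 + 1·m_2 = 6(Δ_1 - Δ_0) = -72
Natural end conditions: m_0 = m_2 = 0.
Forward elimination and back-substitution give m_0 = 0, m_1 = -18, m_2 = 0.
On [-1, 0], s(t) = 2 + 10·(t + 1) + 0·(t + 1)² - 3·(t + 1)³.
With (t + 1) = 1/2: s(-1/2) = 53/8.

6.6250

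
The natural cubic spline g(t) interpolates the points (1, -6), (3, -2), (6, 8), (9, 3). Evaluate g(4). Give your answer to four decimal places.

Write m_i for g''(x_i). With h_i = 2, 3, 3 and divided differences Δ_i = 2, 10/3, -5/3, the continuity of g' gives the tridiagonal system
  2·m_0 + 10·m_1 + 3·m_2 = 6(Δ_1 - Δ_0) = 8
  3·m_1 + 12·m_2 + 3·m_3 = 6(Δ_2 - Δ_1) = -30
Natural end conditions: m_0 = m_3 = 0.
Forward elimination and back-substitution give m_0 = 0, m_1 = 62/37, m_2 = -108/37, m_3 = 0.
On [3, 6], g(t) = -2 + 346/111·(t - 3) + 31/37·(t - 3)² - 85/333·(t - 3)³.
With (t - 3) = 1: g(4) = 566/333.

1.6997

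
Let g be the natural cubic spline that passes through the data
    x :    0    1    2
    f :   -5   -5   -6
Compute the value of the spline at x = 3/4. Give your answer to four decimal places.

-4.9180

Write M_i for g''(x_i). With h_i = 1, 1 and divided differences Δ_i = 0, -1, the continuity of g' gives the tridiagonal system
  1·M_0 + 4·M_1 + 1·M_2 = 6(Δ_1 - Δ_0) = -6
Natural end conditions: M_0 = M_2 = 0.
Hence M_0 = 0, M_1 = -3/2, M_2 = 0.
On [0, 1], g(x) = -5 + 1/4·x + 0·x² - 1/4·x³.
With x = 3/4: g(3/4) = -1259/256.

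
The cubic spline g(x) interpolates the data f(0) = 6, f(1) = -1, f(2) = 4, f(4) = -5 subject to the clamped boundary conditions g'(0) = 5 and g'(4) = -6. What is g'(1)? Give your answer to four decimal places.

Write σ_i for g''(x_i). With h_i = 1, 1, 2 and divided differences Δ_i = -7, 5, -9/2, the continuity of g' gives the tridiagonal system
  1·σ_0 + 4·σ_1 + 1·σ_2 = 6(Δ_1 - Δ_0) = 72
  1·σ_1 + 6·σ_2 + 2·σ_3 = 6(Δ_2 - Δ_1) = -57
Clamped end conditions give two more equations: 2h_0·σ_0 + h_0·σ_1 = 6(Δ_0 - g'(0)) = -72 and h_2·σ_2 + 2h_2·σ_3 = 6(g'(4) - Δ_2) = -9.
Hence σ_0 = -1187/22, σ_1 = 395/11, σ_2 = -389/22, σ_3 = 145/22.
On [1, 2], g'(x) = b_1 + 2c_1·(x - 1) + 3d_1·(x - 1)² with b_1 = Δ_1 - h_1(2σ_1 + σ_2)/6 = -177/44, c_1 = σ_1/2 = 395/22, d_1 = (σ_2 - σ_1)/(6h_1) = -393/44. So g'(1) = -177/44.

-4.0227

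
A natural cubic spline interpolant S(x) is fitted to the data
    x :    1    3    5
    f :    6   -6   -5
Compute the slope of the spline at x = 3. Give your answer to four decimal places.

-2.7500

Put M_i = S'' at the i-th knot. Here h = (2, 2) and Δ = (-6, 1/2), so the interior equations h_(i-1)·M_(i-1) + 2(h_(i-1)+h_i)·M_i + h_i·M_(i+1) = 6(Δ_i − Δ_(i-1)) read
  2·M_0 + 8·M_1 + 2·M_2 = 6(Δ_1 - Δ_0) = 39
Natural end conditions: M_0 = M_2 = 0.
Solving: M_0 = 0, M_1 = 39/8, M_2 = 0.
On [3, 5], S'(x) = b_1 + 2c_1·(x - 3) + 3d_1·(x - 3)² with b_1 = Δ_1 - h_1(2M_1 + M_2)/6 = -11/4, c_1 = M_1/2 = 39/16, d_1 = (M_2 - M_1)/(6h_1) = -13/32. So S'(3) = -11/4.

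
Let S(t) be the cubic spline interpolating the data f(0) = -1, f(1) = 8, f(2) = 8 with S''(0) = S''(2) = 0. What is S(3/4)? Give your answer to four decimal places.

6.4883

Let σ_i = S''(x_i). Step sizes h_i = 1, 1; slopes of the chords Δ_i = (y_(i+1) - y_i)/h_i = 9, 0.
  1·σ_0 + 4·σ_1 + 1·σ_2 = 6(Δ_1 - Δ_0) = -54
Natural end conditions: σ_0 = σ_2 = 0.
Hence σ_0 = 0, σ_1 = -27/2, σ_2 = 0.
On [0, 1], S(t) = -1 + 45/4·t + 0·t² - 9/4·t³.
With t = 3/4: S(3/4) = 1661/256.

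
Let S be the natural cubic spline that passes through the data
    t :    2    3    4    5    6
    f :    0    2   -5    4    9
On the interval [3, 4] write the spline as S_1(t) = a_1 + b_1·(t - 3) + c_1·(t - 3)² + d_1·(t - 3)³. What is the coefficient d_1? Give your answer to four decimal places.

Let M_i = S''(x_i). Step sizes h_i = 1, 1, 1, 1; slopes of the chords Δ_i = (y_(i+1) - y_i)/h_i = 2, -7, 9, 5.
  1·M_0 + 4·M_1 + 1·M_2 = 6(Δ_1 - Δ_0) = -54
  1·M_1 + 4·M_2 + 1·M_3 = 6(Δ_2 - Δ_1) = 96
  1·M_2 + 4·M_3 + 1·M_4 = 6(Δ_3 - Δ_2) = -24
Natural end conditions: M_0 = M_4 = 0.
Solving the tridiagonal system: M_0 = 0, M_1 = -87/4, M_2 = 33, M_3 = -57/4, M_4 = 0.
On [3, 4], with S_1(t) = a_1 + b_1·(t - 3) + c_1·(t - 3)² + d_1·(t - 3)³: c_1 = M_1/2 = -87/8, d_1 = (M_2 - M_1)/(6h_1) = 73/8, b_1 = Δ_1 - h_1(2M_1 + M_2)/6 = -21/4.

9.1250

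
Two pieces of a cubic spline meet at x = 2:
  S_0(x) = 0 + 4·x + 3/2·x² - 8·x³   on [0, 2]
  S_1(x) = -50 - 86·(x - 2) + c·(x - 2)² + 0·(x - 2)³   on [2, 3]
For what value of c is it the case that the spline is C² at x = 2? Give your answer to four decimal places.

S_0''(x) = 3 - 48·x, so S_0''(2) = -93. On the right, S_1''(2) = 2c, so c = -93/2.

-46.5000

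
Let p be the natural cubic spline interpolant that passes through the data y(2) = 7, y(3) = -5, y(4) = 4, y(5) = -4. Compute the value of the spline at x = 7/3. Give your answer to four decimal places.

1.0049

With m_i denoting the second derivative at x_i, h_i = 1, 1, 1, and Δ_i = (y_(i+1) − y_i)/h_i = -12, 9, -8:
  1·m_0 + 4·m_1 + 1·m_2 = 6(Δ_1 - Δ_0) = 126
  1·m_1 + 4·m_2 + 1·m_3 = 6(Δ_2 - Δ_1) = -102
Natural end conditions: m_0 = m_3 = 0.
Hence m_0 = 0, m_1 = 202/5, m_2 = -178/5, m_3 = 0.
On [2, 3], p(x) = 7 - 281/15·(x - 2) + 0·(x - 2)² + 101/15·(x - 2)³.
With (x - 2) = 1/3: p(7/3) = 407/405.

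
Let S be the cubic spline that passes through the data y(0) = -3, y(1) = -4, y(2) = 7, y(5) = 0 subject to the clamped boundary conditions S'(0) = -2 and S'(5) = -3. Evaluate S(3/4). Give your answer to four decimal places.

-4.7182

Put σ_i = S'' at the i-th knot. Here h = (1, 1, 3) and Δ = (-1, 11, -7/3), so the interior equations h_(i-1)·σ_(i-1) + 2(h_(i-1)+h_i)·σ_i + h_i·σ_(i+1) = 6(Δ_i − Δ_(i-1)) read
  1·σ_0 + 4·σ_1 + 1·σ_2 = 6(Δ_1 - Δ_0) = 72
  1·σ_1 + 8·σ_2 + 3·σ_3 = 6(Δ_2 - Δ_1) = -80
Clamped end conditions give two more equations: 2h_0·σ_0 + h_0·σ_1 = 6(Δ_0 - S'(0)) = 6 and h_2·σ_2 + 2h_2·σ_3 = 6(S'(5) - Δ_2) = -4.
Forward elimination and back-substitution give σ_0 = -264/29, σ_1 = 702/29, σ_2 = -456/29, σ_3 = 626/87.
On [0, 1], S(t) = -3 - 2·t - 132/29·t² + 161/29·t³.
With t = 3/4: S(3/4) = -8757/1856.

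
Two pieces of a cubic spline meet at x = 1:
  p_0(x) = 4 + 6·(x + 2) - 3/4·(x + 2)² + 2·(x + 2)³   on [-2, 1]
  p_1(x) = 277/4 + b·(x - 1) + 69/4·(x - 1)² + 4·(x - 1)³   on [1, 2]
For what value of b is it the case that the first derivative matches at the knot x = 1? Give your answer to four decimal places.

p_0'(x) = 6 - 3/2·(x + 2) + 6·(x + 2)², so p_0'(1) = 111/2. On the right, p_1'(1) = b, so b = 111/2.

55.5000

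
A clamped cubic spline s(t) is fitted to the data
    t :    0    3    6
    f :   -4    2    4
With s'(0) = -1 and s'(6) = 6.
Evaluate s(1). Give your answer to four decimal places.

Write M_i for s''(x_i). With h_i = 3, 3 and divided differences Δ_i = 2, 2/3, the continuity of s' gives the tridiagonal system
  3·M_0 + 12·M_1 + 3·M_2 = 6(Δ_1 - Δ_0) = -8
Clamped end conditions give two more equations: 2h_0·M_0 + h_0·M_1 = 6(Δ_0 - s'(0)) = 18 and h_1·M_1 + 2h_1·M_2 = 6(s'(6) - Δ_1) = 32.
Forward elimination and back-substitution give M_0 = 29/6, M_1 = -11/3, M_2 = 43/6.
On [0, 3], s(t) = -4 - 1·t + 29/12·t² - 17/36·t³.
With t = 1: s(1) = -55/18.

-3.0556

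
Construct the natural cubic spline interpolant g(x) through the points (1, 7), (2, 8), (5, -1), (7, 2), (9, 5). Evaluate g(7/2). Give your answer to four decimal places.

Put M_i = g'' at the i-th knot. Here h = (1, 3, 2, 2) and Δ = (1, -3, 3/2, 3/2), so the interior equations h_(i-1)·M_(i-1) + 2(h_(i-1)+h_i)·M_i + h_i·M_(i+1) = 6(Δ_i − Δ_(i-1)) read
  1·M_0 + 8·M_1 + 3·M_2 = 6(Δ_1 - Δ_0) = -24
  3·M_1 + 10·M_2 + 2·M_3 = 6(Δ_2 - Δ_1) = 27
  2·M_2 + 8·M_3 + 2·M_4 = 6(Δ_3 - Δ_2) = 0
Natural end conditions: M_0 = M_4 = 0.
Forward elimination and back-substitution give M_0 = 0, M_1 = -309/67, M_2 = 288/67, M_3 = -72/67, M_4 = 0.
On [2, 5], g(x) = 8 - 36/67·(x - 2) - 309/134·(x - 2)² + 199/402·(x - 2)³.
With (x - 2) = 3/2: g(7/2) = 3941/1072.

3.6763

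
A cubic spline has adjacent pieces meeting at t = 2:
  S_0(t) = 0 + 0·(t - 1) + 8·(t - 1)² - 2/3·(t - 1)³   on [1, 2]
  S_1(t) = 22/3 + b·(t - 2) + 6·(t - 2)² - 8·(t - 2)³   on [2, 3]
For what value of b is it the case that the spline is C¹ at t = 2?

S_0'(t) = 0 + 16·(t - 1) - 2·(t - 1)², so S_0'(2) = 14. On the right, S_1'(2) = b, so b = 14.

14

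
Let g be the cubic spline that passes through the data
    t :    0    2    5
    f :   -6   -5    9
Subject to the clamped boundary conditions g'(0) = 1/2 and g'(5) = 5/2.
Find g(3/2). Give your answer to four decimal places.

Put σ_i = g'' at the i-th knot. Here h = (2, 3) and Δ = (1/2, 14/3), so the interior equations h_(i-1)·σ_(i-1) + 2(h_(i-1)+h_i)·σ_i + h_i·σ_(i+1) = 6(Δ_i − Δ_(i-1)) read
  2·σ_0 + 10·σ_1 + 3·σ_2 = 6(Δ_1 - Δ_0) = 25
Clamped end conditions give two more equations: 2h_0·σ_0 + h_0·σ_1 = 6(Δ_0 - g'(0)) = 0 and h_1·σ_1 + 2h_1·σ_2 = 6(g'(5) - Δ_1) = -13.
Hence σ_0 = -21/10, σ_1 = 21/5, σ_2 = -64/15.
On [0, 2], g(t) = -6 + 1/2·t - 21/20·t² + 21/40·t³.
With t = 3/2: g(3/2) = -1869/320.

-5.8406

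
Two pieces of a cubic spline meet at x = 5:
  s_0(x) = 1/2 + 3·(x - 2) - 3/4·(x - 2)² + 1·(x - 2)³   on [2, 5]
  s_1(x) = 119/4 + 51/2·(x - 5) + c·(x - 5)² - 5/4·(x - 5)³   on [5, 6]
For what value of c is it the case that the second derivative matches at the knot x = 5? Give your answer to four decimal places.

8.2500

s_0''(x) = -3/2 + 6·(x - 2), so s_0''(5) = 33/2. On the right, s_1''(5) = 2c, so c = 33/4.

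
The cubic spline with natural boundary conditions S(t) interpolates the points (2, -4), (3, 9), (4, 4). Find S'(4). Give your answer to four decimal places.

Put σ_i = S'' at the i-th knot. Here h = (1, 1) and Δ = (13, -5), so the interior equations h_(i-1)·σ_(i-1) + 2(h_(i-1)+h_i)·σ_i + h_i·σ_(i+1) = 6(Δ_i − Δ_(i-1)) read
  1·σ_0 + 4·σ_1 + 1·σ_2 = 6(Δ_1 - Δ_0) = -108
Natural end conditions: σ_0 = σ_2 = 0.
Hence σ_0 = 0, σ_1 = -27, σ_2 = 0.
On [3, 4], S'(t) = b_1 + 2c_1·(t - 3) + 3d_1·(t - 3)² with b_1 = Δ_1 - h_1(2σ_1 + σ_2)/6 = 4, c_1 = σ_1/2 = -27/2, d_1 = (σ_2 - σ_1)/(6h_1) = 9/2. So S'(4) = -19/2.

-9.5000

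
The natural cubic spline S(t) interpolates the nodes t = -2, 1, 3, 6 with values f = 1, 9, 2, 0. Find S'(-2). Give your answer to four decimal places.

Let M_i = S''(x_i). Step sizes h_i = 3, 2, 3; slopes of the chords Δ_i = (y_(i+1) - y_i)/h_i = 8/3, -7/2, -2/3.
  3·M_0 + 10·M_1 + 2·M_2 = 6(Δ_1 - Δ_0) = -37
  2·M_1 + 10·M_2 + 3·M_3 = 6(Δ_2 - Δ_1) = 17
Natural end conditions: M_0 = M_3 = 0.
Hence M_0 = 0, M_1 = -101/24, M_2 = 61/24, M_3 = 0.
On [-2, 1], S'(t) = b_0 + 2c_0·(t + 2) + 3d_0·(t + 2)² with b_0 = Δ_0 - h_0(2M_0 + M_1)/6 = 229/48, c_0 = M_0/2 = 0, d_0 = (M_1 - M_0)/(6h_0) = -101/432. So S'(-2) = 229/48.

4.7708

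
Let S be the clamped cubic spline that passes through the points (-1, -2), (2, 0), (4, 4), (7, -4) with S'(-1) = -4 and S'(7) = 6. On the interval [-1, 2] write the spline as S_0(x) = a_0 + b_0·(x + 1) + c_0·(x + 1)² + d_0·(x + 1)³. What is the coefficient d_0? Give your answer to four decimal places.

-0.1897

Put M_i = S'' at the i-th knot. Here h = (3, 2, 3) and Δ = (2/3, 2, -8/3), so the interior equations h_(i-1)·M_(i-1) + 2(h_(i-1)+h_i)·M_i + h_i·M_(i+1) = 6(Δ_i − Δ_(i-1)) read
  3·M_0 + 10·M_1 + 2·M_2 = 6(Δ_1 - Δ_0) = 8
  2·M_1 + 10·M_2 + 3·M_3 = 6(Δ_2 - Δ_1) = -28
Clamped end conditions give two more equations: 2h_0·M_0 + h_0·M_1 = 6(Δ_0 - S'(-1)) = 28 and h_2·M_2 + 2h_2·M_3 = 6(S'(7) - Δ_2) = 52.
Forward elimination and back-substitution give M_0 = 1160/273, M_1 = 76/91, M_2 = -596/91, M_3 = 3260/273.
On [-1, 2], with S_0(x) = a_0 + b_0·(x + 1) + c_0·(x + 1)² + d_0·(x + 1)³: c_0 = M_0/2 = 580/273, d_0 = (M_1 - M_0)/(6h_0) = -466/2457, b_0 = Δ_0 - h_0(2M_0 + M_1)/6 = -4.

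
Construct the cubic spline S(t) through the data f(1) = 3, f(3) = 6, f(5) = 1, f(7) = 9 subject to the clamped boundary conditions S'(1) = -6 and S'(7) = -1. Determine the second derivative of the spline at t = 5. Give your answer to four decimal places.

10.4667

Let σ_i = S''(x_i). Step sizes h_i = 2, 2, 2; slopes of the chords Δ_i = (y_(i+1) - y_i)/h_i = 3/2, -5/2, 4.
  2·σ_0 + 8·σ_1 + 2·σ_2 = 6(Δ_1 - Δ_0) = -24
  2·σ_1 + 8·σ_2 + 2·σ_3 = 6(Δ_2 - Δ_1) = 39
Clamped end conditions give two more equations: 2h_0·σ_0 + h_0·σ_1 = 6(Δ_0 - S'(1)) = 45 and h_2·σ_2 + 2h_2·σ_3 = 6(S'(7) - Δ_2) = -30.
Solving the tridiagonal system: σ_0 = 241/15, σ_1 = -289/30, σ_2 = 157/15, σ_3 = -191/15.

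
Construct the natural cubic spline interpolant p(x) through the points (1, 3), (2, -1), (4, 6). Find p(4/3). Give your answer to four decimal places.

Let M_i = p''(x_i). Step sizes h_i = 1, 2; slopes of the chords Δ_i = (y_(i+1) - y_i)/h_i = -4, 7/2.
  1·M_0 + 6·M_1 + 2·M_2 = 6(Δ_1 - Δ_0) = 45
Natural end conditions: M_0 = M_2 = 0.
Solving: M_0 = 0, M_1 = 15/2, M_2 = 0.
On [1, 2], p(x) = 3 - 21/4·(x - 1) + 0·(x - 1)² + 5/4·(x - 1)³.
With (x - 1) = 1/3: p(4/3) = 35/27.

1.2963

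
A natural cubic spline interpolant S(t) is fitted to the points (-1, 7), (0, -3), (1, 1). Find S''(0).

Write M_i for S''(x_i). With h_i = 1, 1 and divided differences Δ_i = -10, 4, the continuity of S' gives the tridiagonal system
  1·M_0 + 4·M_1 + 1·M_2 = 6(Δ_1 - Δ_0) = 84
Natural end conditions: M_0 = M_2 = 0.
Solving: M_0 = 0, M_1 = 21, M_2 = 0.

21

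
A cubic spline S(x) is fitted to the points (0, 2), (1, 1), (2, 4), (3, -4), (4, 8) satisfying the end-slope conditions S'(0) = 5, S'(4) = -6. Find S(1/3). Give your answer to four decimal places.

2.3585

Write M_i for S''(x_i). With h_i = 1, 1, 1, 1 and divided differences Δ_i = -1, 3, -8, 12, the continuity of S' gives the tridiagonal system
  1·M_0 + 4·M_1 + 1·M_2 = 6(Δ_1 - Δ_0) = 24
  1·M_1 + 4·M_2 + 1·M_3 = 6(Δ_2 - Δ_1) = -66
  1·M_2 + 4·M_3 + 1·M_4 = 6(Δ_3 - Δ_2) = 120
Clamped end conditions give two more equations: 2h_0·M_0 + h_0·M_1 = 6(Δ_0 - S'(0)) = -36 and h_3·M_3 + 2h_3·M_4 = 6(S'(4) - Δ_3) = -108.
Solving: M_0 = -821/28, M_1 = 317/14, M_2 = -149/4, M_3 = 845/14, M_4 = -2357/28.
On [0, 1], S(x) = 2 + 5·x - 821/56·x² + 485/56·x³.
With x = 1/3: S(1/3) = 1783/756.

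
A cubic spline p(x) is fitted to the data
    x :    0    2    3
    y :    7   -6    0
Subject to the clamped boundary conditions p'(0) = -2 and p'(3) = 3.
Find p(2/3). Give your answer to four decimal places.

Write M_i for p''(x_i). With h_i = 2, 1 and divided differences Δ_i = -13/2, 6, the continuity of p' gives the tridiagonal system
  2·M_0 + 6·M_1 + 1·M_2 = 6(Δ_1 - Δ_0) = 75
Clamped end conditions give two more equations: 2h_0·M_0 + h_0·M_1 = 6(Δ_0 - p'(0)) = -27 and h_1·M_1 + 2h_1·M_2 = 6(p'(3) - Δ_1) = -18.
Solving: M_0 = -211/12, M_1 = 65/3, M_2 = -119/6.
On [0, 2], p(x) = 7 - 2·x - 211/24·x² + 157/48·x³.
With x = 2/3: p(2/3) = 221/81.

2.7284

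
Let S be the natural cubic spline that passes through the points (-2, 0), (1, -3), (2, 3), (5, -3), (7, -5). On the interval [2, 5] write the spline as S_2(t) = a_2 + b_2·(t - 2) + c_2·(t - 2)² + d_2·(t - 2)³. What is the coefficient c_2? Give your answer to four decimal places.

-3.9462

Let M_i = S''(x_i). Step sizes h_i = 3, 1, 3, 2; slopes of the chords Δ_i = (y_(i+1) - y_i)/h_i = -1, 6, -2, -1.
  3·M_0 + 8·M_1 + 1·M_2 = 6(Δ_1 - Δ_0) = 42
  1·M_1 + 8·M_2 + 3·M_3 = 6(Δ_2 - Δ_1) = -48
  3·M_2 + 10·M_3 + 2·M_4 = 6(Δ_3 - Δ_2) = 6
Natural end conditions: M_0 = M_4 = 0.
Forward elimination and back-substitution give M_0 = 0, M_1 = 580/93, M_2 = -734/93, M_3 = 92/31, M_4 = 0.
On [2, 5], with S_2(t) = a_2 + b_2·(t - 2) + c_2·(t - 2)² + d_2·(t - 2)³: c_2 = M_2/2 = -367/93, d_2 = (M_3 - M_2)/(6h_2) = 505/837, b_2 = Δ_2 - h_2(2M_2 + M_3)/6 = 410/93.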